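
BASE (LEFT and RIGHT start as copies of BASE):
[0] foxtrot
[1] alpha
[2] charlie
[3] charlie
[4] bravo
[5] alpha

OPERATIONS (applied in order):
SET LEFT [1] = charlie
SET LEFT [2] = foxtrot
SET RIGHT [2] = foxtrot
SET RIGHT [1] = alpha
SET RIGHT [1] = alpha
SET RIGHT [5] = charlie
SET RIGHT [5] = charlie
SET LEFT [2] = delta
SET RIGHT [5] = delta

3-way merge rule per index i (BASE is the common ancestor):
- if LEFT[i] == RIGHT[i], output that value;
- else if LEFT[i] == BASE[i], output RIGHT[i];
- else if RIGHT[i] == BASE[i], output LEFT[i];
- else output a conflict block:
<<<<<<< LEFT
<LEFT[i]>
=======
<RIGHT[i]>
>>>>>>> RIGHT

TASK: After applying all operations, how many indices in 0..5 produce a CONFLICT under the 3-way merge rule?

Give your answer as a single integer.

Final LEFT:  [foxtrot, charlie, delta, charlie, bravo, alpha]
Final RIGHT: [foxtrot, alpha, foxtrot, charlie, bravo, delta]
i=0: L=foxtrot R=foxtrot -> agree -> foxtrot
i=1: L=charlie, R=alpha=BASE -> take LEFT -> charlie
i=2: BASE=charlie L=delta R=foxtrot all differ -> CONFLICT
i=3: L=charlie R=charlie -> agree -> charlie
i=4: L=bravo R=bravo -> agree -> bravo
i=5: L=alpha=BASE, R=delta -> take RIGHT -> delta
Conflict count: 1

Answer: 1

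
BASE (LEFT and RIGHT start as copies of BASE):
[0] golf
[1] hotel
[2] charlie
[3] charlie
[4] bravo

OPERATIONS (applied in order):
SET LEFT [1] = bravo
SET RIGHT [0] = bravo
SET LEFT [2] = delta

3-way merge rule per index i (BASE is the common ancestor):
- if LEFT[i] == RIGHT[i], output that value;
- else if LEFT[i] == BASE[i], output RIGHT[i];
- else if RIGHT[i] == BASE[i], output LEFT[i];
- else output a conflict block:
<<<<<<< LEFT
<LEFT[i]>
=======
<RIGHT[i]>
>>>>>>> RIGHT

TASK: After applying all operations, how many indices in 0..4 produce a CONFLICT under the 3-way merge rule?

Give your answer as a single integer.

Final LEFT:  [golf, bravo, delta, charlie, bravo]
Final RIGHT: [bravo, hotel, charlie, charlie, bravo]
i=0: L=golf=BASE, R=bravo -> take RIGHT -> bravo
i=1: L=bravo, R=hotel=BASE -> take LEFT -> bravo
i=2: L=delta, R=charlie=BASE -> take LEFT -> delta
i=3: L=charlie R=charlie -> agree -> charlie
i=4: L=bravo R=bravo -> agree -> bravo
Conflict count: 0

Answer: 0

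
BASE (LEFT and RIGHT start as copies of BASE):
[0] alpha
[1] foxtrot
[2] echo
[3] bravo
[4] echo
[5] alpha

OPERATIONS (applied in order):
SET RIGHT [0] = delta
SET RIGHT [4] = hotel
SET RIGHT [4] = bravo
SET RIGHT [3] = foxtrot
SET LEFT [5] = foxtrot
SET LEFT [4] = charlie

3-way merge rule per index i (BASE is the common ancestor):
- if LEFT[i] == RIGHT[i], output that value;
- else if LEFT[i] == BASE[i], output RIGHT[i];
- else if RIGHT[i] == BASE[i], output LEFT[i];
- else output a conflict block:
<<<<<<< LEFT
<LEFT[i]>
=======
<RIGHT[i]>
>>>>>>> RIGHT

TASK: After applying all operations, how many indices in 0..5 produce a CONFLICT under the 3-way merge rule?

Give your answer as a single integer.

Answer: 1

Derivation:
Final LEFT:  [alpha, foxtrot, echo, bravo, charlie, foxtrot]
Final RIGHT: [delta, foxtrot, echo, foxtrot, bravo, alpha]
i=0: L=alpha=BASE, R=delta -> take RIGHT -> delta
i=1: L=foxtrot R=foxtrot -> agree -> foxtrot
i=2: L=echo R=echo -> agree -> echo
i=3: L=bravo=BASE, R=foxtrot -> take RIGHT -> foxtrot
i=4: BASE=echo L=charlie R=bravo all differ -> CONFLICT
i=5: L=foxtrot, R=alpha=BASE -> take LEFT -> foxtrot
Conflict count: 1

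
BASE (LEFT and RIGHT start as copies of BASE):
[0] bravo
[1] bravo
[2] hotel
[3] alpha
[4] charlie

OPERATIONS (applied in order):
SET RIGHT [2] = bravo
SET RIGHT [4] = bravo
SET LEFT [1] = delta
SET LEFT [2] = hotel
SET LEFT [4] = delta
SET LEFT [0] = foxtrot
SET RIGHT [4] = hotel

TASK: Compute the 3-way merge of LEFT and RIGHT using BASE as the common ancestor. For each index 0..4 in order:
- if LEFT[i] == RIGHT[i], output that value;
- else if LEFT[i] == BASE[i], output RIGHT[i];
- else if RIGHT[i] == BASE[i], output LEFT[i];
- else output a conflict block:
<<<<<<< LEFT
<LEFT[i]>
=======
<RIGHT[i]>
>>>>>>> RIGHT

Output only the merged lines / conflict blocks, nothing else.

Answer: foxtrot
delta
bravo
alpha
<<<<<<< LEFT
delta
=======
hotel
>>>>>>> RIGHT

Derivation:
Final LEFT:  [foxtrot, delta, hotel, alpha, delta]
Final RIGHT: [bravo, bravo, bravo, alpha, hotel]
i=0: L=foxtrot, R=bravo=BASE -> take LEFT -> foxtrot
i=1: L=delta, R=bravo=BASE -> take LEFT -> delta
i=2: L=hotel=BASE, R=bravo -> take RIGHT -> bravo
i=3: L=alpha R=alpha -> agree -> alpha
i=4: BASE=charlie L=delta R=hotel all differ -> CONFLICT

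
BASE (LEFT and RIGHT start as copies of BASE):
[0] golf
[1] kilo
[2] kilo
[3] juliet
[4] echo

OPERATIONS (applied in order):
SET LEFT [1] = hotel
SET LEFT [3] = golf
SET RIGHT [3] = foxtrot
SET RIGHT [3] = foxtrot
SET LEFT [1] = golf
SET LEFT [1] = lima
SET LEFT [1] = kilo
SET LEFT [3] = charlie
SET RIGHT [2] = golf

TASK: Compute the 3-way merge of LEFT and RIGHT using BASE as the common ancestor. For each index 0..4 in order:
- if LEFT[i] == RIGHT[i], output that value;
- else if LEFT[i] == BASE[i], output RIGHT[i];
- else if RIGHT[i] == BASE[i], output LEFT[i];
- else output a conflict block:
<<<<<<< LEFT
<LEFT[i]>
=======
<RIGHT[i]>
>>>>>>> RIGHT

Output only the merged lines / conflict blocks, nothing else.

Final LEFT:  [golf, kilo, kilo, charlie, echo]
Final RIGHT: [golf, kilo, golf, foxtrot, echo]
i=0: L=golf R=golf -> agree -> golf
i=1: L=kilo R=kilo -> agree -> kilo
i=2: L=kilo=BASE, R=golf -> take RIGHT -> golf
i=3: BASE=juliet L=charlie R=foxtrot all differ -> CONFLICT
i=4: L=echo R=echo -> agree -> echo

Answer: golf
kilo
golf
<<<<<<< LEFT
charlie
=======
foxtrot
>>>>>>> RIGHT
echo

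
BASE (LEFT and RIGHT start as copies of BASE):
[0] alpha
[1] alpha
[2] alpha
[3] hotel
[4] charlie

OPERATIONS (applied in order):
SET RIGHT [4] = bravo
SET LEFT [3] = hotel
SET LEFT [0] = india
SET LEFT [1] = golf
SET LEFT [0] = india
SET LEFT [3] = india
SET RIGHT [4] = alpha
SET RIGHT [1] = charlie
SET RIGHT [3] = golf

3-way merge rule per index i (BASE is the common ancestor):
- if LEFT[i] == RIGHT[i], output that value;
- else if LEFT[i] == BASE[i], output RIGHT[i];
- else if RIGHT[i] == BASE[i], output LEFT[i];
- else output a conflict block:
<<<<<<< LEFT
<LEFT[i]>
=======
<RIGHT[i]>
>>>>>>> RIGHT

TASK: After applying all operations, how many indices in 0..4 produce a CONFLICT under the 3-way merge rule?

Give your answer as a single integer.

Final LEFT:  [india, golf, alpha, india, charlie]
Final RIGHT: [alpha, charlie, alpha, golf, alpha]
i=0: L=india, R=alpha=BASE -> take LEFT -> india
i=1: BASE=alpha L=golf R=charlie all differ -> CONFLICT
i=2: L=alpha R=alpha -> agree -> alpha
i=3: BASE=hotel L=india R=golf all differ -> CONFLICT
i=4: L=charlie=BASE, R=alpha -> take RIGHT -> alpha
Conflict count: 2

Answer: 2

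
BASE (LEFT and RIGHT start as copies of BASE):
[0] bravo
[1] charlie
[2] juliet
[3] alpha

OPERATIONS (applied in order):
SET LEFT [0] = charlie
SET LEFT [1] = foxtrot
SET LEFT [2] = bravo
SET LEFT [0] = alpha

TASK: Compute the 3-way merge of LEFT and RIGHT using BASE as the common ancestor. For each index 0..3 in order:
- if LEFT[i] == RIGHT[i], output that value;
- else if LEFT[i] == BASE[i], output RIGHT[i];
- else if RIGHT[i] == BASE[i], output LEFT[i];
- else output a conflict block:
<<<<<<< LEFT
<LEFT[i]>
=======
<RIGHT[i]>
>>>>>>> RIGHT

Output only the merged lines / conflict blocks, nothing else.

Final LEFT:  [alpha, foxtrot, bravo, alpha]
Final RIGHT: [bravo, charlie, juliet, alpha]
i=0: L=alpha, R=bravo=BASE -> take LEFT -> alpha
i=1: L=foxtrot, R=charlie=BASE -> take LEFT -> foxtrot
i=2: L=bravo, R=juliet=BASE -> take LEFT -> bravo
i=3: L=alpha R=alpha -> agree -> alpha

Answer: alpha
foxtrot
bravo
alpha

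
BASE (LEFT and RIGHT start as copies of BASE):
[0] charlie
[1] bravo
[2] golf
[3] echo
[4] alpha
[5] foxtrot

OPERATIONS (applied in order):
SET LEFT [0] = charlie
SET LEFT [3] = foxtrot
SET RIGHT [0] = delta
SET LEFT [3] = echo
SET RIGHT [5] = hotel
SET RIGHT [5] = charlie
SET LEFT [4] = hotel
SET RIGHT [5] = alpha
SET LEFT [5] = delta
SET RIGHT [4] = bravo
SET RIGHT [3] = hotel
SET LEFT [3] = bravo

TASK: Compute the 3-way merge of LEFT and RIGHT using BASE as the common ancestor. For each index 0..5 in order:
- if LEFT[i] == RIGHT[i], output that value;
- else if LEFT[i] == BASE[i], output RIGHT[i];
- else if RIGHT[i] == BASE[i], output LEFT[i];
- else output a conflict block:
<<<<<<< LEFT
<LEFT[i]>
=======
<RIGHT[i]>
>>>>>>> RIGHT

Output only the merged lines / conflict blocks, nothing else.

Answer: delta
bravo
golf
<<<<<<< LEFT
bravo
=======
hotel
>>>>>>> RIGHT
<<<<<<< LEFT
hotel
=======
bravo
>>>>>>> RIGHT
<<<<<<< LEFT
delta
=======
alpha
>>>>>>> RIGHT

Derivation:
Final LEFT:  [charlie, bravo, golf, bravo, hotel, delta]
Final RIGHT: [delta, bravo, golf, hotel, bravo, alpha]
i=0: L=charlie=BASE, R=delta -> take RIGHT -> delta
i=1: L=bravo R=bravo -> agree -> bravo
i=2: L=golf R=golf -> agree -> golf
i=3: BASE=echo L=bravo R=hotel all differ -> CONFLICT
i=4: BASE=alpha L=hotel R=bravo all differ -> CONFLICT
i=5: BASE=foxtrot L=delta R=alpha all differ -> CONFLICT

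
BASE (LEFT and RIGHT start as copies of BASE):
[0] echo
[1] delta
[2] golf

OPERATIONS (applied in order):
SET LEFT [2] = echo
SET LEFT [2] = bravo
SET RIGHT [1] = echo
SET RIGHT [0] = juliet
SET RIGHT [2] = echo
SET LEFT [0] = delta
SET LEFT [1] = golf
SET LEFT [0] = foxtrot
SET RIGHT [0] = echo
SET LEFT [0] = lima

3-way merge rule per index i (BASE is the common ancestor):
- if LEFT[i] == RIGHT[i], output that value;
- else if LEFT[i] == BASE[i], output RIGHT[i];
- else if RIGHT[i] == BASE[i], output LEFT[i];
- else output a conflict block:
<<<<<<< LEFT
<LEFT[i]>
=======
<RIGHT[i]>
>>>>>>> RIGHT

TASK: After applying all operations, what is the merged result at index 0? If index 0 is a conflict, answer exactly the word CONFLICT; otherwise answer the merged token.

Final LEFT:  [lima, golf, bravo]
Final RIGHT: [echo, echo, echo]
i=0: L=lima, R=echo=BASE -> take LEFT -> lima
i=1: BASE=delta L=golf R=echo all differ -> CONFLICT
i=2: BASE=golf L=bravo R=echo all differ -> CONFLICT
Index 0 -> lima

Answer: lima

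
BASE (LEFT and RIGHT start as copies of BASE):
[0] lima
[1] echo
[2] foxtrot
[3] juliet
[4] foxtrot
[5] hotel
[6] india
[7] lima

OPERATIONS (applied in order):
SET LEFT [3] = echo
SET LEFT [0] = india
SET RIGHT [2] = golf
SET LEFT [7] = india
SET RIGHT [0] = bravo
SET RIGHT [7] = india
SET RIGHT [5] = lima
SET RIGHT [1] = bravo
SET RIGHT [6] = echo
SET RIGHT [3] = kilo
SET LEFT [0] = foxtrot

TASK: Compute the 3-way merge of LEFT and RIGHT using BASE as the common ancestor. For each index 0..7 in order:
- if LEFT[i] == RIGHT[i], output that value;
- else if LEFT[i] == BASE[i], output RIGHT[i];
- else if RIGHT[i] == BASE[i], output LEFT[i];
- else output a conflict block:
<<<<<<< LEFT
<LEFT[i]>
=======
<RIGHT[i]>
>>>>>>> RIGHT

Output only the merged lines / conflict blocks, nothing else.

Final LEFT:  [foxtrot, echo, foxtrot, echo, foxtrot, hotel, india, india]
Final RIGHT: [bravo, bravo, golf, kilo, foxtrot, lima, echo, india]
i=0: BASE=lima L=foxtrot R=bravo all differ -> CONFLICT
i=1: L=echo=BASE, R=bravo -> take RIGHT -> bravo
i=2: L=foxtrot=BASE, R=golf -> take RIGHT -> golf
i=3: BASE=juliet L=echo R=kilo all differ -> CONFLICT
i=4: L=foxtrot R=foxtrot -> agree -> foxtrot
i=5: L=hotel=BASE, R=lima -> take RIGHT -> lima
i=6: L=india=BASE, R=echo -> take RIGHT -> echo
i=7: L=india R=india -> agree -> india

Answer: <<<<<<< LEFT
foxtrot
=======
bravo
>>>>>>> RIGHT
bravo
golf
<<<<<<< LEFT
echo
=======
kilo
>>>>>>> RIGHT
foxtrot
lima
echo
india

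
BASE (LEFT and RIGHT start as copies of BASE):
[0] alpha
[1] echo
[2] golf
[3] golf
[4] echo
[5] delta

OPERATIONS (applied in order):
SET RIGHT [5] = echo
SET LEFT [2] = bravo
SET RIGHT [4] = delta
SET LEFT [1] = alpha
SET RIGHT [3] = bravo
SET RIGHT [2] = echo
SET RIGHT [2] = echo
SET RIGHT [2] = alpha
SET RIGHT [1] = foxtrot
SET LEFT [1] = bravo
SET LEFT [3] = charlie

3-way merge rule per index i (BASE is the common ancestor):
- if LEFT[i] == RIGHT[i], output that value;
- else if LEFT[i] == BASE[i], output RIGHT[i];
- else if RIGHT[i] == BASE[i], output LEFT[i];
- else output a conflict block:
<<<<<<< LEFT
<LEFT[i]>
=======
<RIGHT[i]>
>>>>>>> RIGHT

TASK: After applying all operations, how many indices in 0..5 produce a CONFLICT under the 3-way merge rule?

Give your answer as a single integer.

Answer: 3

Derivation:
Final LEFT:  [alpha, bravo, bravo, charlie, echo, delta]
Final RIGHT: [alpha, foxtrot, alpha, bravo, delta, echo]
i=0: L=alpha R=alpha -> agree -> alpha
i=1: BASE=echo L=bravo R=foxtrot all differ -> CONFLICT
i=2: BASE=golf L=bravo R=alpha all differ -> CONFLICT
i=3: BASE=golf L=charlie R=bravo all differ -> CONFLICT
i=4: L=echo=BASE, R=delta -> take RIGHT -> delta
i=5: L=delta=BASE, R=echo -> take RIGHT -> echo
Conflict count: 3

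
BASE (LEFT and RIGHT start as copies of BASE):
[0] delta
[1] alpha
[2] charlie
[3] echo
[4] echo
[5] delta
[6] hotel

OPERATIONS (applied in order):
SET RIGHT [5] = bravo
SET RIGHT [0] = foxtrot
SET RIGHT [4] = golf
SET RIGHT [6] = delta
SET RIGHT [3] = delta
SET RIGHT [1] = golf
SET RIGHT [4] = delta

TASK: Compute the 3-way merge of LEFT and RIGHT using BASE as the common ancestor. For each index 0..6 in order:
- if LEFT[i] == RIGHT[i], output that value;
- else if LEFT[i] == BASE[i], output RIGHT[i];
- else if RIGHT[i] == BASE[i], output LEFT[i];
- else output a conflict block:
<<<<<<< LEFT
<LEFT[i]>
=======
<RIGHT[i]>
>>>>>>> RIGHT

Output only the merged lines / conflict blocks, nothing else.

Final LEFT:  [delta, alpha, charlie, echo, echo, delta, hotel]
Final RIGHT: [foxtrot, golf, charlie, delta, delta, bravo, delta]
i=0: L=delta=BASE, R=foxtrot -> take RIGHT -> foxtrot
i=1: L=alpha=BASE, R=golf -> take RIGHT -> golf
i=2: L=charlie R=charlie -> agree -> charlie
i=3: L=echo=BASE, R=delta -> take RIGHT -> delta
i=4: L=echo=BASE, R=delta -> take RIGHT -> delta
i=5: L=delta=BASE, R=bravo -> take RIGHT -> bravo
i=6: L=hotel=BASE, R=delta -> take RIGHT -> delta

Answer: foxtrot
golf
charlie
delta
delta
bravo
delta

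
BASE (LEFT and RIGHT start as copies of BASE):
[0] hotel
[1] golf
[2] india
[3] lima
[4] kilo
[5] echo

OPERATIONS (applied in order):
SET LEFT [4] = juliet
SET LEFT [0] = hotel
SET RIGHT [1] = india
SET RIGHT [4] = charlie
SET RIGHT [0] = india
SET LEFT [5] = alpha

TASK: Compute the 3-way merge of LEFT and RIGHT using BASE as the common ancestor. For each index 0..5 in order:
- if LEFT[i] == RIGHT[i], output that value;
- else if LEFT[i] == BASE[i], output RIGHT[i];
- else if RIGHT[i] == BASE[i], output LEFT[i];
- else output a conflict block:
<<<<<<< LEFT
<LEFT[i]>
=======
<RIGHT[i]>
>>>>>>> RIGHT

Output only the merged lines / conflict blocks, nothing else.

Answer: india
india
india
lima
<<<<<<< LEFT
juliet
=======
charlie
>>>>>>> RIGHT
alpha

Derivation:
Final LEFT:  [hotel, golf, india, lima, juliet, alpha]
Final RIGHT: [india, india, india, lima, charlie, echo]
i=0: L=hotel=BASE, R=india -> take RIGHT -> india
i=1: L=golf=BASE, R=india -> take RIGHT -> india
i=2: L=india R=india -> agree -> india
i=3: L=lima R=lima -> agree -> lima
i=4: BASE=kilo L=juliet R=charlie all differ -> CONFLICT
i=5: L=alpha, R=echo=BASE -> take LEFT -> alpha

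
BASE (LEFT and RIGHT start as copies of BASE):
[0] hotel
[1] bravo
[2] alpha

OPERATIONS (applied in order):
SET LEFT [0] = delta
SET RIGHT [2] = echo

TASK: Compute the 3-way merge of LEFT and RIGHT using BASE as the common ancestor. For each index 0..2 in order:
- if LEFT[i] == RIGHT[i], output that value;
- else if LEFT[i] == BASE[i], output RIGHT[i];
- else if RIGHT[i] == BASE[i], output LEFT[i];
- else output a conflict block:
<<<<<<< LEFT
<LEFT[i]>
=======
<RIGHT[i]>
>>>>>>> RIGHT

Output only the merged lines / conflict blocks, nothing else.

Final LEFT:  [delta, bravo, alpha]
Final RIGHT: [hotel, bravo, echo]
i=0: L=delta, R=hotel=BASE -> take LEFT -> delta
i=1: L=bravo R=bravo -> agree -> bravo
i=2: L=alpha=BASE, R=echo -> take RIGHT -> echo

Answer: delta
bravo
echo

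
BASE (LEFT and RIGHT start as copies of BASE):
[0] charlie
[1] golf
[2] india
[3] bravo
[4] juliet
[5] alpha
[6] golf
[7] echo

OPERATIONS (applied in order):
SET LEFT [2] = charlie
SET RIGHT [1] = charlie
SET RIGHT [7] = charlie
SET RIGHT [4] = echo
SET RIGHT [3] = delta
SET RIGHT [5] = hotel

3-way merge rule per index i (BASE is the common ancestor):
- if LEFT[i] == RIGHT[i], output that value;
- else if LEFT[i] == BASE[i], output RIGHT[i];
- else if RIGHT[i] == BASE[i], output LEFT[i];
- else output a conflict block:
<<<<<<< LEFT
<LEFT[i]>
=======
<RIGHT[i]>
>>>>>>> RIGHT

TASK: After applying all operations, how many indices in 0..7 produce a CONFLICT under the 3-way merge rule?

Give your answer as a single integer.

Answer: 0

Derivation:
Final LEFT:  [charlie, golf, charlie, bravo, juliet, alpha, golf, echo]
Final RIGHT: [charlie, charlie, india, delta, echo, hotel, golf, charlie]
i=0: L=charlie R=charlie -> agree -> charlie
i=1: L=golf=BASE, R=charlie -> take RIGHT -> charlie
i=2: L=charlie, R=india=BASE -> take LEFT -> charlie
i=3: L=bravo=BASE, R=delta -> take RIGHT -> delta
i=4: L=juliet=BASE, R=echo -> take RIGHT -> echo
i=5: L=alpha=BASE, R=hotel -> take RIGHT -> hotel
i=6: L=golf R=golf -> agree -> golf
i=7: L=echo=BASE, R=charlie -> take RIGHT -> charlie
Conflict count: 0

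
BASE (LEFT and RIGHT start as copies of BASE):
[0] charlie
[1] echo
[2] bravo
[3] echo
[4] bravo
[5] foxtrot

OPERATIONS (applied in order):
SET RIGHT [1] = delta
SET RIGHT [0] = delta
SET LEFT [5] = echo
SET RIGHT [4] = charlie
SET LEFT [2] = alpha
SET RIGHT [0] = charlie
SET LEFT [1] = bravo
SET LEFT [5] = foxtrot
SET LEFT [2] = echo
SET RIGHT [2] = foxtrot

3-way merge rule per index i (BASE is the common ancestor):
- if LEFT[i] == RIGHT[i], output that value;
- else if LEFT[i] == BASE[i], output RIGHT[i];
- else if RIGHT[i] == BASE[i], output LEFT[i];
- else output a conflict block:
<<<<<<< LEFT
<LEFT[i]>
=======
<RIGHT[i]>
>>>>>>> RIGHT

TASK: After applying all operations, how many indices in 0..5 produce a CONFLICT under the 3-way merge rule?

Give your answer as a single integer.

Final LEFT:  [charlie, bravo, echo, echo, bravo, foxtrot]
Final RIGHT: [charlie, delta, foxtrot, echo, charlie, foxtrot]
i=0: L=charlie R=charlie -> agree -> charlie
i=1: BASE=echo L=bravo R=delta all differ -> CONFLICT
i=2: BASE=bravo L=echo R=foxtrot all differ -> CONFLICT
i=3: L=echo R=echo -> agree -> echo
i=4: L=bravo=BASE, R=charlie -> take RIGHT -> charlie
i=5: L=foxtrot R=foxtrot -> agree -> foxtrot
Conflict count: 2

Answer: 2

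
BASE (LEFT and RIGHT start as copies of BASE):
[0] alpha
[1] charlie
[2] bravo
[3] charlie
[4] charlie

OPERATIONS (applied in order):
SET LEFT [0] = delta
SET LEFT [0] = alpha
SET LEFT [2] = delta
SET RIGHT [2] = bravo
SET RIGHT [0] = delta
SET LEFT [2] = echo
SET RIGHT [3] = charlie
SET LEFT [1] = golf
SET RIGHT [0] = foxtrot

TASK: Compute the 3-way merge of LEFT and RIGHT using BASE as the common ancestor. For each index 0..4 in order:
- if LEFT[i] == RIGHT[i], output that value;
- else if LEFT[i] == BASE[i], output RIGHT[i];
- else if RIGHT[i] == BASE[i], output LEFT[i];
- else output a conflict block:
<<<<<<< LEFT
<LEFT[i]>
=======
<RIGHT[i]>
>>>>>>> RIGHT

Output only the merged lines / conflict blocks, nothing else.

Final LEFT:  [alpha, golf, echo, charlie, charlie]
Final RIGHT: [foxtrot, charlie, bravo, charlie, charlie]
i=0: L=alpha=BASE, R=foxtrot -> take RIGHT -> foxtrot
i=1: L=golf, R=charlie=BASE -> take LEFT -> golf
i=2: L=echo, R=bravo=BASE -> take LEFT -> echo
i=3: L=charlie R=charlie -> agree -> charlie
i=4: L=charlie R=charlie -> agree -> charlie

Answer: foxtrot
golf
echo
charlie
charlie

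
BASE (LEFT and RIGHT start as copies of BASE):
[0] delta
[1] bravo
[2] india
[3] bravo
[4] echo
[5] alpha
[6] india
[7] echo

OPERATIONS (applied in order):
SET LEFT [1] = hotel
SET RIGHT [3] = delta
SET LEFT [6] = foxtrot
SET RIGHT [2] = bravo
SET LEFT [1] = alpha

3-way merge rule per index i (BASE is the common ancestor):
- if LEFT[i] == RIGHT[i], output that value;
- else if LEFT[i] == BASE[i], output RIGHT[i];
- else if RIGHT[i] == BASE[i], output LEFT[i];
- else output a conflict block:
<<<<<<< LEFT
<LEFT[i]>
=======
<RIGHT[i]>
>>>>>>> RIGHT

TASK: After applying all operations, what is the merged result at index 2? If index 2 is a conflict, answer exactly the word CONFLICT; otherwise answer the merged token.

Final LEFT:  [delta, alpha, india, bravo, echo, alpha, foxtrot, echo]
Final RIGHT: [delta, bravo, bravo, delta, echo, alpha, india, echo]
i=0: L=delta R=delta -> agree -> delta
i=1: L=alpha, R=bravo=BASE -> take LEFT -> alpha
i=2: L=india=BASE, R=bravo -> take RIGHT -> bravo
i=3: L=bravo=BASE, R=delta -> take RIGHT -> delta
i=4: L=echo R=echo -> agree -> echo
i=5: L=alpha R=alpha -> agree -> alpha
i=6: L=foxtrot, R=india=BASE -> take LEFT -> foxtrot
i=7: L=echo R=echo -> agree -> echo
Index 2 -> bravo

Answer: bravo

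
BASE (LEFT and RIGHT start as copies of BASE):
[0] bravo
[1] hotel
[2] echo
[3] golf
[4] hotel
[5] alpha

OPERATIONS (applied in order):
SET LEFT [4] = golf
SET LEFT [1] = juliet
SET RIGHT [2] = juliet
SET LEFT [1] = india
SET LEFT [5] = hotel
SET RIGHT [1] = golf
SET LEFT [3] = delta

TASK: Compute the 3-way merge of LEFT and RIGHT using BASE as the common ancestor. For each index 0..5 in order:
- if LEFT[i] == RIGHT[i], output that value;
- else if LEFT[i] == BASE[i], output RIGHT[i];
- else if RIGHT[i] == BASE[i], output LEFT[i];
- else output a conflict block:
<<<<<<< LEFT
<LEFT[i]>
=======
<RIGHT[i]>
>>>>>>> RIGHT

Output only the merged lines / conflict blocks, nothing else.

Final LEFT:  [bravo, india, echo, delta, golf, hotel]
Final RIGHT: [bravo, golf, juliet, golf, hotel, alpha]
i=0: L=bravo R=bravo -> agree -> bravo
i=1: BASE=hotel L=india R=golf all differ -> CONFLICT
i=2: L=echo=BASE, R=juliet -> take RIGHT -> juliet
i=3: L=delta, R=golf=BASE -> take LEFT -> delta
i=4: L=golf, R=hotel=BASE -> take LEFT -> golf
i=5: L=hotel, R=alpha=BASE -> take LEFT -> hotel

Answer: bravo
<<<<<<< LEFT
india
=======
golf
>>>>>>> RIGHT
juliet
delta
golf
hotel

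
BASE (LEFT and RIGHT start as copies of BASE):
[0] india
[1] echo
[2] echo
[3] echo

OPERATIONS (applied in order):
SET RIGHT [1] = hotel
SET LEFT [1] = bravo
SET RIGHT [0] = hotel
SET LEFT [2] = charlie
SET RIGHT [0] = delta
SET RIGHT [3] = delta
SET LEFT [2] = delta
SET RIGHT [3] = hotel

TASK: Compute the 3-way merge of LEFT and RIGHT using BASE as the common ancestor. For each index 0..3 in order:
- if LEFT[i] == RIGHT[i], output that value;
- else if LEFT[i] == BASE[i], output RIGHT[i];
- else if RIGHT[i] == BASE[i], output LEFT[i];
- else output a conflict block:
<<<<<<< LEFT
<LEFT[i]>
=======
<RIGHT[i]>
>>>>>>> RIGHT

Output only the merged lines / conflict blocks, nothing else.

Answer: delta
<<<<<<< LEFT
bravo
=======
hotel
>>>>>>> RIGHT
delta
hotel

Derivation:
Final LEFT:  [india, bravo, delta, echo]
Final RIGHT: [delta, hotel, echo, hotel]
i=0: L=india=BASE, R=delta -> take RIGHT -> delta
i=1: BASE=echo L=bravo R=hotel all differ -> CONFLICT
i=2: L=delta, R=echo=BASE -> take LEFT -> delta
i=3: L=echo=BASE, R=hotel -> take RIGHT -> hotel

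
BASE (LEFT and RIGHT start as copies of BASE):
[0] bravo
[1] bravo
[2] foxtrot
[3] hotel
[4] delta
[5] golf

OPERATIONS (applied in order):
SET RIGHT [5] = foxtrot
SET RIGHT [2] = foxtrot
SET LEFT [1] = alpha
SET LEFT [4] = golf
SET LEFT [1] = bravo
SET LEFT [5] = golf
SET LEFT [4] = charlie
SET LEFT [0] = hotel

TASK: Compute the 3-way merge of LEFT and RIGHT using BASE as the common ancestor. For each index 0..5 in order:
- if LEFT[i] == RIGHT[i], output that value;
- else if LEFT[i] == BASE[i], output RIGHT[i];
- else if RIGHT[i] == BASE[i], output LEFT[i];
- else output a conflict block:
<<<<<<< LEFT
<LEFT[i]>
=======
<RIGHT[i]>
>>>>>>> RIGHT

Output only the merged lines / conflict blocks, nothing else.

Final LEFT:  [hotel, bravo, foxtrot, hotel, charlie, golf]
Final RIGHT: [bravo, bravo, foxtrot, hotel, delta, foxtrot]
i=0: L=hotel, R=bravo=BASE -> take LEFT -> hotel
i=1: L=bravo R=bravo -> agree -> bravo
i=2: L=foxtrot R=foxtrot -> agree -> foxtrot
i=3: L=hotel R=hotel -> agree -> hotel
i=4: L=charlie, R=delta=BASE -> take LEFT -> charlie
i=5: L=golf=BASE, R=foxtrot -> take RIGHT -> foxtrot

Answer: hotel
bravo
foxtrot
hotel
charlie
foxtrot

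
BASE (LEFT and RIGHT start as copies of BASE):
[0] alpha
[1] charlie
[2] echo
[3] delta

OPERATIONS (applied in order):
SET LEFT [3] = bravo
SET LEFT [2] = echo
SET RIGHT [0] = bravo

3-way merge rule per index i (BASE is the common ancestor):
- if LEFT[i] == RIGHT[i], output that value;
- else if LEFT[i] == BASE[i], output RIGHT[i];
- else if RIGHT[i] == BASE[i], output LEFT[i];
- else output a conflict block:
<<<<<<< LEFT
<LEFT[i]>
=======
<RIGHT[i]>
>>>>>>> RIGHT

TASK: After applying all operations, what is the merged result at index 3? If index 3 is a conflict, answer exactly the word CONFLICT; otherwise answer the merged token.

Final LEFT:  [alpha, charlie, echo, bravo]
Final RIGHT: [bravo, charlie, echo, delta]
i=0: L=alpha=BASE, R=bravo -> take RIGHT -> bravo
i=1: L=charlie R=charlie -> agree -> charlie
i=2: L=echo R=echo -> agree -> echo
i=3: L=bravo, R=delta=BASE -> take LEFT -> bravo
Index 3 -> bravo

Answer: bravo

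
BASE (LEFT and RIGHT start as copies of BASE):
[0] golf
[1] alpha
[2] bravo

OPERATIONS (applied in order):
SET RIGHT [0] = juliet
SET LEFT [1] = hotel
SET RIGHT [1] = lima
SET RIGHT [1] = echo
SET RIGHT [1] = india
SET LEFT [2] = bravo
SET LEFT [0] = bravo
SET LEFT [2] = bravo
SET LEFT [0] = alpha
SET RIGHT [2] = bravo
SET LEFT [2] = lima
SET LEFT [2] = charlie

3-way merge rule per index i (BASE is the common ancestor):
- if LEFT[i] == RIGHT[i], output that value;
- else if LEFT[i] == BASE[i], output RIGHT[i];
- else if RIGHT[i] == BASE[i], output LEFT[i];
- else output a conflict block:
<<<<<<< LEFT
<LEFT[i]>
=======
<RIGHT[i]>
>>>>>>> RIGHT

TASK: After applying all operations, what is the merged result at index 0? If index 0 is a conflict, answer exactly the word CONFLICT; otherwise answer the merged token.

Answer: CONFLICT

Derivation:
Final LEFT:  [alpha, hotel, charlie]
Final RIGHT: [juliet, india, bravo]
i=0: BASE=golf L=alpha R=juliet all differ -> CONFLICT
i=1: BASE=alpha L=hotel R=india all differ -> CONFLICT
i=2: L=charlie, R=bravo=BASE -> take LEFT -> charlie
Index 0 -> CONFLICT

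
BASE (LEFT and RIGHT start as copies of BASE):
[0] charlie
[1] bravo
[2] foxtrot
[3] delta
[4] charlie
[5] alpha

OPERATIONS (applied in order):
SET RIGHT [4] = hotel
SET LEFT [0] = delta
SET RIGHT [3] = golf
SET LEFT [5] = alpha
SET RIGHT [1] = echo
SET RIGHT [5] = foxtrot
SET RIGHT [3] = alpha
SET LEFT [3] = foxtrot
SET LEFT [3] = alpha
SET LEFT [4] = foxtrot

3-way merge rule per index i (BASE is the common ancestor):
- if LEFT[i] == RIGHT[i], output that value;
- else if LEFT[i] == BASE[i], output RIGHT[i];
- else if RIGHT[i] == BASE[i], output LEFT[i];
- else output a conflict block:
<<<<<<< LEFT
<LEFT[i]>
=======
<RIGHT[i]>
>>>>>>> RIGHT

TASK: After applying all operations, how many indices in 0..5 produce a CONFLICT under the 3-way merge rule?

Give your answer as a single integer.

Final LEFT:  [delta, bravo, foxtrot, alpha, foxtrot, alpha]
Final RIGHT: [charlie, echo, foxtrot, alpha, hotel, foxtrot]
i=0: L=delta, R=charlie=BASE -> take LEFT -> delta
i=1: L=bravo=BASE, R=echo -> take RIGHT -> echo
i=2: L=foxtrot R=foxtrot -> agree -> foxtrot
i=3: L=alpha R=alpha -> agree -> alpha
i=4: BASE=charlie L=foxtrot R=hotel all differ -> CONFLICT
i=5: L=alpha=BASE, R=foxtrot -> take RIGHT -> foxtrot
Conflict count: 1

Answer: 1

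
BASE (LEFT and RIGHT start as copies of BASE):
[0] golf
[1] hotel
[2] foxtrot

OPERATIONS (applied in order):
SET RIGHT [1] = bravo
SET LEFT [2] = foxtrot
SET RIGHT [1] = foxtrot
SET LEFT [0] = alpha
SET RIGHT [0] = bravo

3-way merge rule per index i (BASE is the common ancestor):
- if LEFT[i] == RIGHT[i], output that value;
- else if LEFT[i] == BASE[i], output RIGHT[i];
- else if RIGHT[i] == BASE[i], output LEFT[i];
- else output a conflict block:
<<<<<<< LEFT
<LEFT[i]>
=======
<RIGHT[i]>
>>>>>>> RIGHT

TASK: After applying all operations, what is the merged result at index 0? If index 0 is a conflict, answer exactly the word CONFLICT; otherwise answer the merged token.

Final LEFT:  [alpha, hotel, foxtrot]
Final RIGHT: [bravo, foxtrot, foxtrot]
i=0: BASE=golf L=alpha R=bravo all differ -> CONFLICT
i=1: L=hotel=BASE, R=foxtrot -> take RIGHT -> foxtrot
i=2: L=foxtrot R=foxtrot -> agree -> foxtrot
Index 0 -> CONFLICT

Answer: CONFLICT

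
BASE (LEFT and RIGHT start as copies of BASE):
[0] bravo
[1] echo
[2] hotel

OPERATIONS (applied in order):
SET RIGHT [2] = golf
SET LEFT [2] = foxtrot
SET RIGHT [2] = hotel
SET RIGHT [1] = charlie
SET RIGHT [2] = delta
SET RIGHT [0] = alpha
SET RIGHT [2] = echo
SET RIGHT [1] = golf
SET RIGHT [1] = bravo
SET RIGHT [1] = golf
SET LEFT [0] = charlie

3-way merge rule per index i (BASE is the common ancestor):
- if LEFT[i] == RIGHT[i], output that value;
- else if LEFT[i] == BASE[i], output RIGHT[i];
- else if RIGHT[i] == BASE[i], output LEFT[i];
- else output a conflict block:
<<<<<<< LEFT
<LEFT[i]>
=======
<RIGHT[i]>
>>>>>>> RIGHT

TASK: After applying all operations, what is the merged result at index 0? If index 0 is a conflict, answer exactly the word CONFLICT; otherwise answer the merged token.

Final LEFT:  [charlie, echo, foxtrot]
Final RIGHT: [alpha, golf, echo]
i=0: BASE=bravo L=charlie R=alpha all differ -> CONFLICT
i=1: L=echo=BASE, R=golf -> take RIGHT -> golf
i=2: BASE=hotel L=foxtrot R=echo all differ -> CONFLICT
Index 0 -> CONFLICT

Answer: CONFLICT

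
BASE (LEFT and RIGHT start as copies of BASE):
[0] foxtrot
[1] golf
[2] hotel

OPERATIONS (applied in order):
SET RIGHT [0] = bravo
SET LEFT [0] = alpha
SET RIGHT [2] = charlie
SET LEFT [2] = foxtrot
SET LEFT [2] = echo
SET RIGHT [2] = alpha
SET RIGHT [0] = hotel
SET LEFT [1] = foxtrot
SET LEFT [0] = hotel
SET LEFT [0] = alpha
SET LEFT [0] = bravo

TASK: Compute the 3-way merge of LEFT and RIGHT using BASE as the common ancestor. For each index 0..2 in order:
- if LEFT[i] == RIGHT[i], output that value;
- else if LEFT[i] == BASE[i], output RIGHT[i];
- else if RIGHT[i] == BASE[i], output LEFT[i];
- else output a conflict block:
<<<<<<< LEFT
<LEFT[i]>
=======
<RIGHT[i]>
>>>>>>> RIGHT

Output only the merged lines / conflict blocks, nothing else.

Answer: <<<<<<< LEFT
bravo
=======
hotel
>>>>>>> RIGHT
foxtrot
<<<<<<< LEFT
echo
=======
alpha
>>>>>>> RIGHT

Derivation:
Final LEFT:  [bravo, foxtrot, echo]
Final RIGHT: [hotel, golf, alpha]
i=0: BASE=foxtrot L=bravo R=hotel all differ -> CONFLICT
i=1: L=foxtrot, R=golf=BASE -> take LEFT -> foxtrot
i=2: BASE=hotel L=echo R=alpha all differ -> CONFLICT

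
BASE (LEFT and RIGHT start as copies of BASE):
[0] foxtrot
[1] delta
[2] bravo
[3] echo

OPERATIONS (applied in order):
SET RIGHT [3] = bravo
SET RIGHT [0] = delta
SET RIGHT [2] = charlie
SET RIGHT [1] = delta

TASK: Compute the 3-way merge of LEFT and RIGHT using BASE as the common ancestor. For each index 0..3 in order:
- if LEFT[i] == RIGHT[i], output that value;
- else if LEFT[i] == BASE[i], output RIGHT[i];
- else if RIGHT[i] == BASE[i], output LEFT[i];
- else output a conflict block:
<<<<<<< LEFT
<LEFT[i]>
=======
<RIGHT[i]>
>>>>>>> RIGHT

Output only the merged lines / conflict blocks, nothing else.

Answer: delta
delta
charlie
bravo

Derivation:
Final LEFT:  [foxtrot, delta, bravo, echo]
Final RIGHT: [delta, delta, charlie, bravo]
i=0: L=foxtrot=BASE, R=delta -> take RIGHT -> delta
i=1: L=delta R=delta -> agree -> delta
i=2: L=bravo=BASE, R=charlie -> take RIGHT -> charlie
i=3: L=echo=BASE, R=bravo -> take RIGHT -> bravo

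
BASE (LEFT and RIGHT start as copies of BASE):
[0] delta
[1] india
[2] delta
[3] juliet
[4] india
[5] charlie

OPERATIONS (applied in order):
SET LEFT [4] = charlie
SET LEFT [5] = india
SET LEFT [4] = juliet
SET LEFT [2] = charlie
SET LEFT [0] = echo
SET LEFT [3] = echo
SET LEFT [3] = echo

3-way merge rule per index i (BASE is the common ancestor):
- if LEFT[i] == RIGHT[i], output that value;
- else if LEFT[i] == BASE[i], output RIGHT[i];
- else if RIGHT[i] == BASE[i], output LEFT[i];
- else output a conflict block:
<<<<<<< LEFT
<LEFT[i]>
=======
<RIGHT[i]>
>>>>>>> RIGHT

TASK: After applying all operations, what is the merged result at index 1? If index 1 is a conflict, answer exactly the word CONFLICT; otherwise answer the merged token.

Answer: india

Derivation:
Final LEFT:  [echo, india, charlie, echo, juliet, india]
Final RIGHT: [delta, india, delta, juliet, india, charlie]
i=0: L=echo, R=delta=BASE -> take LEFT -> echo
i=1: L=india R=india -> agree -> india
i=2: L=charlie, R=delta=BASE -> take LEFT -> charlie
i=3: L=echo, R=juliet=BASE -> take LEFT -> echo
i=4: L=juliet, R=india=BASE -> take LEFT -> juliet
i=5: L=india, R=charlie=BASE -> take LEFT -> india
Index 1 -> india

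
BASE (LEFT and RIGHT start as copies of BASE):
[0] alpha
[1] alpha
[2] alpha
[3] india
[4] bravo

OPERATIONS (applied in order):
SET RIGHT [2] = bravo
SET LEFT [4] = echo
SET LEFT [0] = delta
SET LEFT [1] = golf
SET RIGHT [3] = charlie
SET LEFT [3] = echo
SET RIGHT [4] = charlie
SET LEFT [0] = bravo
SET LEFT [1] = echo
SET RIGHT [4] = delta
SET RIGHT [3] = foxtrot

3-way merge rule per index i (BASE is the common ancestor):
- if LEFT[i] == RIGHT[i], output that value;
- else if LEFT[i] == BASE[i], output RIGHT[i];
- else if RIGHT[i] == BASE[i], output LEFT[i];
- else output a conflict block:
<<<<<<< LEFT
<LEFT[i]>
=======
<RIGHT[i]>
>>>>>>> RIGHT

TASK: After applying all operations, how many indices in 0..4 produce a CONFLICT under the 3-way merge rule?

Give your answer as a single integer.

Answer: 2

Derivation:
Final LEFT:  [bravo, echo, alpha, echo, echo]
Final RIGHT: [alpha, alpha, bravo, foxtrot, delta]
i=0: L=bravo, R=alpha=BASE -> take LEFT -> bravo
i=1: L=echo, R=alpha=BASE -> take LEFT -> echo
i=2: L=alpha=BASE, R=bravo -> take RIGHT -> bravo
i=3: BASE=india L=echo R=foxtrot all differ -> CONFLICT
i=4: BASE=bravo L=echo R=delta all differ -> CONFLICT
Conflict count: 2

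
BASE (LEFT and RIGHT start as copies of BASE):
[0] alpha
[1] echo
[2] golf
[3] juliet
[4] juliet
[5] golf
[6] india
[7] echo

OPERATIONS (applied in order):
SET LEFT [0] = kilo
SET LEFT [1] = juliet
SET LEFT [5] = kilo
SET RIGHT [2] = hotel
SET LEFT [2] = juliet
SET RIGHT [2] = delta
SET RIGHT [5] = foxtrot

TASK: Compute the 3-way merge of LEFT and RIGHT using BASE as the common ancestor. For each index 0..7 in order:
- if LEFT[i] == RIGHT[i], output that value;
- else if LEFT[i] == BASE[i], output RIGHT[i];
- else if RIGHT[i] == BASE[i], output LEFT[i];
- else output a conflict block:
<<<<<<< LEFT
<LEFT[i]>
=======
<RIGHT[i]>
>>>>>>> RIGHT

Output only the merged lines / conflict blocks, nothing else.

Final LEFT:  [kilo, juliet, juliet, juliet, juliet, kilo, india, echo]
Final RIGHT: [alpha, echo, delta, juliet, juliet, foxtrot, india, echo]
i=0: L=kilo, R=alpha=BASE -> take LEFT -> kilo
i=1: L=juliet, R=echo=BASE -> take LEFT -> juliet
i=2: BASE=golf L=juliet R=delta all differ -> CONFLICT
i=3: L=juliet R=juliet -> agree -> juliet
i=4: L=juliet R=juliet -> agree -> juliet
i=5: BASE=golf L=kilo R=foxtrot all differ -> CONFLICT
i=6: L=india R=india -> agree -> india
i=7: L=echo R=echo -> agree -> echo

Answer: kilo
juliet
<<<<<<< LEFT
juliet
=======
delta
>>>>>>> RIGHT
juliet
juliet
<<<<<<< LEFT
kilo
=======
foxtrot
>>>>>>> RIGHT
india
echo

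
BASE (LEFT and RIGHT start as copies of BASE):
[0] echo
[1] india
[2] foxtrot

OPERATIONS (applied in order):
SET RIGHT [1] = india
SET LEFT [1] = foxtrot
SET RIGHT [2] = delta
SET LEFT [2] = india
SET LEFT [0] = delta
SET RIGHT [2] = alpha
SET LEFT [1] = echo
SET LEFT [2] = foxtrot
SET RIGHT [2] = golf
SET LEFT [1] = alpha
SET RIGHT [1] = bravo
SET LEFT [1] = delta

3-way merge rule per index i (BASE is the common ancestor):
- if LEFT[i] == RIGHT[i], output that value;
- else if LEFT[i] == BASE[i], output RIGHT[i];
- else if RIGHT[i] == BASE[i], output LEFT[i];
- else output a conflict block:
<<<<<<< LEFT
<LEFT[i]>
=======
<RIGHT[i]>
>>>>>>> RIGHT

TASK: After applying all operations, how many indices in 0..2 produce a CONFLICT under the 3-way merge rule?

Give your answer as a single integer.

Answer: 1

Derivation:
Final LEFT:  [delta, delta, foxtrot]
Final RIGHT: [echo, bravo, golf]
i=0: L=delta, R=echo=BASE -> take LEFT -> delta
i=1: BASE=india L=delta R=bravo all differ -> CONFLICT
i=2: L=foxtrot=BASE, R=golf -> take RIGHT -> golf
Conflict count: 1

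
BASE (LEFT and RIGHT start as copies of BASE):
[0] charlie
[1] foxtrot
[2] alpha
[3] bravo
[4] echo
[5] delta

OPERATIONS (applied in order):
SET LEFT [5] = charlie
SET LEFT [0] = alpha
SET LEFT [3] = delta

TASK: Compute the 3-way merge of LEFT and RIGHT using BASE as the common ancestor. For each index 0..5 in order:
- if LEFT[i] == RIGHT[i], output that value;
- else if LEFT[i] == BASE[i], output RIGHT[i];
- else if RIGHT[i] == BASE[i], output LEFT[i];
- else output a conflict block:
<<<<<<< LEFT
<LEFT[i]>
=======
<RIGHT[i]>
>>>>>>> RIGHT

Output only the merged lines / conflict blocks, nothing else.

Final LEFT:  [alpha, foxtrot, alpha, delta, echo, charlie]
Final RIGHT: [charlie, foxtrot, alpha, bravo, echo, delta]
i=0: L=alpha, R=charlie=BASE -> take LEFT -> alpha
i=1: L=foxtrot R=foxtrot -> agree -> foxtrot
i=2: L=alpha R=alpha -> agree -> alpha
i=3: L=delta, R=bravo=BASE -> take LEFT -> delta
i=4: L=echo R=echo -> agree -> echo
i=5: L=charlie, R=delta=BASE -> take LEFT -> charlie

Answer: alpha
foxtrot
alpha
delta
echo
charlie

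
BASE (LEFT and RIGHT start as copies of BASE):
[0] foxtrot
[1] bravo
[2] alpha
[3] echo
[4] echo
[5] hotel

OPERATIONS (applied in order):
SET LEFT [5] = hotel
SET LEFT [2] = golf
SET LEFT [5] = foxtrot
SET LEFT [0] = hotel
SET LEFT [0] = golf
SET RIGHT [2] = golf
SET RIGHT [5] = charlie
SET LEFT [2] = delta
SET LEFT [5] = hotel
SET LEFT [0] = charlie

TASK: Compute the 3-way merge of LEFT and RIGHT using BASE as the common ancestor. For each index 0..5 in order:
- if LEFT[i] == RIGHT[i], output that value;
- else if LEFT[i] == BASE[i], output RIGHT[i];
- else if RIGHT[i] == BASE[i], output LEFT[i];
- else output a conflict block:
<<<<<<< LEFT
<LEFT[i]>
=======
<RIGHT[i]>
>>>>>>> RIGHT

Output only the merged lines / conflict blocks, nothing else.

Answer: charlie
bravo
<<<<<<< LEFT
delta
=======
golf
>>>>>>> RIGHT
echo
echo
charlie

Derivation:
Final LEFT:  [charlie, bravo, delta, echo, echo, hotel]
Final RIGHT: [foxtrot, bravo, golf, echo, echo, charlie]
i=0: L=charlie, R=foxtrot=BASE -> take LEFT -> charlie
i=1: L=bravo R=bravo -> agree -> bravo
i=2: BASE=alpha L=delta R=golf all differ -> CONFLICT
i=3: L=echo R=echo -> agree -> echo
i=4: L=echo R=echo -> agree -> echo
i=5: L=hotel=BASE, R=charlie -> take RIGHT -> charlie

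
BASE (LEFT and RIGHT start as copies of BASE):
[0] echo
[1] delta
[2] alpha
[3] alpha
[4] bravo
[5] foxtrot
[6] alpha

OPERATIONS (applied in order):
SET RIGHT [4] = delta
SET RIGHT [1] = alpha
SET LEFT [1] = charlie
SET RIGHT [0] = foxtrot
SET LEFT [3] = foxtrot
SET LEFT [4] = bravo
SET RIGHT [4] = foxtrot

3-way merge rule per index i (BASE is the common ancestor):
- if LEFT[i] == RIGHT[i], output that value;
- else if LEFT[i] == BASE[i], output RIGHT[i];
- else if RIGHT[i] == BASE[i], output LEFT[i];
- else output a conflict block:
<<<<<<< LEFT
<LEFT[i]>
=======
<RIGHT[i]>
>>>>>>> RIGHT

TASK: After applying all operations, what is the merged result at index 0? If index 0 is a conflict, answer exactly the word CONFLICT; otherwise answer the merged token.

Answer: foxtrot

Derivation:
Final LEFT:  [echo, charlie, alpha, foxtrot, bravo, foxtrot, alpha]
Final RIGHT: [foxtrot, alpha, alpha, alpha, foxtrot, foxtrot, alpha]
i=0: L=echo=BASE, R=foxtrot -> take RIGHT -> foxtrot
i=1: BASE=delta L=charlie R=alpha all differ -> CONFLICT
i=2: L=alpha R=alpha -> agree -> alpha
i=3: L=foxtrot, R=alpha=BASE -> take LEFT -> foxtrot
i=4: L=bravo=BASE, R=foxtrot -> take RIGHT -> foxtrot
i=5: L=foxtrot R=foxtrot -> agree -> foxtrot
i=6: L=alpha R=alpha -> agree -> alpha
Index 0 -> foxtrot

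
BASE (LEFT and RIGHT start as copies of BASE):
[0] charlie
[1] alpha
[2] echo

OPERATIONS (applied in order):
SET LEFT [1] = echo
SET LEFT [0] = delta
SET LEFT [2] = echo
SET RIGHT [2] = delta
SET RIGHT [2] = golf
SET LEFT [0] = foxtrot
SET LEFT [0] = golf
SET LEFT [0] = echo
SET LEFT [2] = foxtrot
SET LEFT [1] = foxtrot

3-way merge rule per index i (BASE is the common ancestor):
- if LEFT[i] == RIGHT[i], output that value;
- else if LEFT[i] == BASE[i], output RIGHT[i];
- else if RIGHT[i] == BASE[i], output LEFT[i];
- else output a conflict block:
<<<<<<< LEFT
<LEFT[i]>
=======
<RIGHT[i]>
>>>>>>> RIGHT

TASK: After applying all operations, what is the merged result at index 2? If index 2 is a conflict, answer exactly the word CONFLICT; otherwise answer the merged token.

Answer: CONFLICT

Derivation:
Final LEFT:  [echo, foxtrot, foxtrot]
Final RIGHT: [charlie, alpha, golf]
i=0: L=echo, R=charlie=BASE -> take LEFT -> echo
i=1: L=foxtrot, R=alpha=BASE -> take LEFT -> foxtrot
i=2: BASE=echo L=foxtrot R=golf all differ -> CONFLICT
Index 2 -> CONFLICT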